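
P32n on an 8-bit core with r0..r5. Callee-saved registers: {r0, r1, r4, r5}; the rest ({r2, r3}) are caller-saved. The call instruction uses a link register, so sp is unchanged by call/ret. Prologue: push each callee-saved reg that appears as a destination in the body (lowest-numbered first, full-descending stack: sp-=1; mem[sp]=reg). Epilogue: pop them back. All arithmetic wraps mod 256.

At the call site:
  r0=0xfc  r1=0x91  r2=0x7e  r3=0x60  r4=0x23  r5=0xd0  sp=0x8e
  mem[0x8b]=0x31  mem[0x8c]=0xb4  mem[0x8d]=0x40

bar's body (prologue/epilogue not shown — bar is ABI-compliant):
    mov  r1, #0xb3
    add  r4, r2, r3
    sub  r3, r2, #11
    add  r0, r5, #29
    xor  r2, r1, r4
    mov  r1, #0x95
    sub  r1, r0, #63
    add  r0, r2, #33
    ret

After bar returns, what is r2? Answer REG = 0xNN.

REG = 0x6d

prologue: push r0 → mem[0x8d]=0xfc, sp=0x8d
prologue: push r1 → mem[0x8c]=0x91, sp=0x8c
prologue: push r4 → mem[0x8b]=0x23, sp=0x8b
body[0] mov  r1, #0xb3 → r1=0xb3
body[1] add  r4, r2, r3 → r4=0xde
body[2] sub  r3, r2, #11 → r3=0x73
body[3] add  r0, r5, #29 → r0=0xed
body[4] xor  r2, r1, r4 → r2=0x6d
body[5] mov  r1, #0x95 → r1=0x95
body[6] sub  r1, r0, #63 → r1=0xae
body[7] add  r0, r2, #33 → r0=0x8e
epilogue: pop r4=0x23, sp=0x8c
epilogue: pop r1=0x91, sp=0x8d
epilogue: pop r0=0xfc, sp=0x8e
r2 is caller-saved → body value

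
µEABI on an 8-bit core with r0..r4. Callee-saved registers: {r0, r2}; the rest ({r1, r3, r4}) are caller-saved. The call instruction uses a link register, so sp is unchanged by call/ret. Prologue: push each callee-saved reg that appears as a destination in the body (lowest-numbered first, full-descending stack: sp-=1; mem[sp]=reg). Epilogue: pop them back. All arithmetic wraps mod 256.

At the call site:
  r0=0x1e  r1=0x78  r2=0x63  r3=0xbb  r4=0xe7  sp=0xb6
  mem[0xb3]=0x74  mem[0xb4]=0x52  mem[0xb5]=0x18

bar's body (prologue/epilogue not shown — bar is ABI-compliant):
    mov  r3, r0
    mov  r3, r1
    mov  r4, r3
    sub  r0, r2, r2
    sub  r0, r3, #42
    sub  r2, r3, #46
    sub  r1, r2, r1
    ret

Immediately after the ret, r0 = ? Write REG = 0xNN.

REG = 0x1e

prologue: push r0 -> mem[0xb5]=0x1e, sp=0xb5
prologue: push r2 -> mem[0xb4]=0x63, sp=0xb4
body[0] mov  r3, r0 -> r3=0x1e
body[1] mov  r3, r1 -> r3=0x78
body[2] mov  r4, r3 -> r4=0x78
body[3] sub  r0, r2, r2 -> r0=0x00
body[4] sub  r0, r3, #42 -> r0=0x4e
body[5] sub  r2, r3, #46 -> r2=0x4a
body[6] sub  r1, r2, r1 -> r1=0xd2
epilogue: pop r2=0x63, sp=0xb5
epilogue: pop r0=0x1e, sp=0xb6
r0 is callee-saved -> restored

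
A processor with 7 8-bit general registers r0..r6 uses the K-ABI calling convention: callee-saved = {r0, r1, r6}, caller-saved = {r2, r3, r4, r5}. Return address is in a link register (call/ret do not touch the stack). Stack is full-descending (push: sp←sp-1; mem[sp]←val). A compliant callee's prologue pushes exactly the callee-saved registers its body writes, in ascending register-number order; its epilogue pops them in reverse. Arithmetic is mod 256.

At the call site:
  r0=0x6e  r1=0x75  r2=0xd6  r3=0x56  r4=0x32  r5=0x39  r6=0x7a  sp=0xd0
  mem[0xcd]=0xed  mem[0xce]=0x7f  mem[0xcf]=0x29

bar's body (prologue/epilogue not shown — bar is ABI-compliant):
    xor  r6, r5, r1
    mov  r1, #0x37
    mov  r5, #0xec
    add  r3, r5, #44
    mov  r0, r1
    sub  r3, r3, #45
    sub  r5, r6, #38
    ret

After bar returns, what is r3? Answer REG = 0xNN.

prologue: push r0 → mem[0xcf]=0x6e, sp=0xcf
prologue: push r1 → mem[0xce]=0x75, sp=0xce
prologue: push r6 → mem[0xcd]=0x7a, sp=0xcd
body[0] xor  r6, r5, r1 → r6=0x4c
body[1] mov  r1, #0x37 → r1=0x37
body[2] mov  r5, #0xec → r5=0xec
body[3] add  r3, r5, #44 → r3=0x18
body[4] mov  r0, r1 → r0=0x37
body[5] sub  r3, r3, #45 → r3=0xeb
body[6] sub  r5, r6, #38 → r5=0x26
epilogue: pop r6=0x7a, sp=0xce
epilogue: pop r1=0x75, sp=0xcf
epilogue: pop r0=0x6e, sp=0xd0
r3 is caller-saved → body value

REG = 0xeb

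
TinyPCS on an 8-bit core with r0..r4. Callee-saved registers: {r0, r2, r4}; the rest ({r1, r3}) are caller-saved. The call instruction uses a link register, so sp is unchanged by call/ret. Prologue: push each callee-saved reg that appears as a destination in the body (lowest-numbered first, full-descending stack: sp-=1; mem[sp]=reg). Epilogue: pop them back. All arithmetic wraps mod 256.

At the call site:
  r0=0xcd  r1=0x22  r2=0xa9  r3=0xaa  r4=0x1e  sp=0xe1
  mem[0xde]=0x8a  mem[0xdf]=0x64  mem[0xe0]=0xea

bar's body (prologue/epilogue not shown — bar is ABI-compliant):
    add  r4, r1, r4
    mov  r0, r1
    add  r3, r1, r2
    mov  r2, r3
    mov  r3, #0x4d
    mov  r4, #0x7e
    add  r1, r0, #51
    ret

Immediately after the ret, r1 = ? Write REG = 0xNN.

REG = 0x55

prologue: push r0 -> mem[0xe0]=0xcd, sp=0xe0
prologue: push r2 -> mem[0xdf]=0xa9, sp=0xdf
prologue: push r4 -> mem[0xde]=0x1e, sp=0xde
body[0] add  r4, r1, r4 -> r4=0x40
body[1] mov  r0, r1 -> r0=0x22
body[2] add  r3, r1, r2 -> r3=0xcb
body[3] mov  r2, r3 -> r2=0xcb
body[4] mov  r3, #0x4d -> r3=0x4d
body[5] mov  r4, #0x7e -> r4=0x7e
body[6] add  r1, r0, #51 -> r1=0x55
epilogue: pop r4=0x1e, sp=0xdf
epilogue: pop r2=0xa9, sp=0xe0
epilogue: pop r0=0xcd, sp=0xe1
r1 is caller-saved -> body value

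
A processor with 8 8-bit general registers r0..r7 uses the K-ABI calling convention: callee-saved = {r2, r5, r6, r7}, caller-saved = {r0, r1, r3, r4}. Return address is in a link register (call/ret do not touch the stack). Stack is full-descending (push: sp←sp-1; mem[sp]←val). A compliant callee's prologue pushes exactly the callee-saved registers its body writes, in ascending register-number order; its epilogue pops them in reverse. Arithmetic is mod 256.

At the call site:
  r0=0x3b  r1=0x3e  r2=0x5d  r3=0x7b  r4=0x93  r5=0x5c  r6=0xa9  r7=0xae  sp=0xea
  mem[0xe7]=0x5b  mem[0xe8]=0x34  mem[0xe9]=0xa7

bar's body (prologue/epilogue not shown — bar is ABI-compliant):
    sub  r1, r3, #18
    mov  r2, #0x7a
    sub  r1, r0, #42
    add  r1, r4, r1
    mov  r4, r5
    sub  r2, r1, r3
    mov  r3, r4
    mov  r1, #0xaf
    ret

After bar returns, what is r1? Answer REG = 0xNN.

prologue: push r2 -> mem[0xe9]=0x5d, sp=0xe9
body[0] sub  r1, r3, #18 -> r1=0x69
body[1] mov  r2, #0x7a -> r2=0x7a
body[2] sub  r1, r0, #42 -> r1=0x11
body[3] add  r1, r4, r1 -> r1=0xa4
body[4] mov  r4, r5 -> r4=0x5c
body[5] sub  r2, r1, r3 -> r2=0x29
body[6] mov  r3, r4 -> r3=0x5c
body[7] mov  r1, #0xaf -> r1=0xaf
epilogue: pop r2=0x5d, sp=0xea
r1 is caller-saved -> body value

REG = 0xaf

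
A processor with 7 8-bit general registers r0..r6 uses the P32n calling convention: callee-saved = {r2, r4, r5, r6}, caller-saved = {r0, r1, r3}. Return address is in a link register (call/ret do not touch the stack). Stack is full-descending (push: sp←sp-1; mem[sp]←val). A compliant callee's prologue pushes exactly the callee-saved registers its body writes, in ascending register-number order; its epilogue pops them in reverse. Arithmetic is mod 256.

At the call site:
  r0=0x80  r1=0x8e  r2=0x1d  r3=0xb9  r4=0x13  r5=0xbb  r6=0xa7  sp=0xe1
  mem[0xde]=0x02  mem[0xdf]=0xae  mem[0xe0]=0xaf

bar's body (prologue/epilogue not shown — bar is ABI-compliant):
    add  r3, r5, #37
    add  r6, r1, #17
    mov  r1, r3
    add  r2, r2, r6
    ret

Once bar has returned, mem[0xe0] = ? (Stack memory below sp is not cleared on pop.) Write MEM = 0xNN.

MEM = 0x1d

prologue: push r2 → mem[0xe0]=0x1d, sp=0xe0
prologue: push r6 → mem[0xdf]=0xa7, sp=0xdf
body[0] add  r3, r5, #37 → r3=0xe0
body[1] add  r6, r1, #17 → r6=0x9f
body[2] mov  r1, r3 → r1=0xe0
body[3] add  r2, r2, r6 → r2=0xbc
epilogue: pop r6=0xa7, sp=0xe0
epilogue: pop r2=0x1d, sp=0xe1
prologue pushed ['r2', 'r6'] at ['0xe0', '0xdf']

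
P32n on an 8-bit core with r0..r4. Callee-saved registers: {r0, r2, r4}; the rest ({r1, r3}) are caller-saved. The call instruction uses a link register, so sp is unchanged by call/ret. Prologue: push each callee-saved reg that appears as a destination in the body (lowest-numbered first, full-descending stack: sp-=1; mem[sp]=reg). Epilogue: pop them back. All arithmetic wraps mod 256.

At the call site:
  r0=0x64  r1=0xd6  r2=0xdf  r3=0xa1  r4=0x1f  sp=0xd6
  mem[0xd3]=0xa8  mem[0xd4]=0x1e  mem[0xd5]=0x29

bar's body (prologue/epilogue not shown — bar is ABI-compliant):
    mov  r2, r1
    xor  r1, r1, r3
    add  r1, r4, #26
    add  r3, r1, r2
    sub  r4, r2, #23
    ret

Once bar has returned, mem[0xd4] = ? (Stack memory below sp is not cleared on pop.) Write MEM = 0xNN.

prologue: push r2 -> mem[0xd5]=0xdf, sp=0xd5
prologue: push r4 -> mem[0xd4]=0x1f, sp=0xd4
body[0] mov  r2, r1 -> r2=0xd6
body[1] xor  r1, r1, r3 -> r1=0x77
body[2] add  r1, r4, #26 -> r1=0x39
body[3] add  r3, r1, r2 -> r3=0x0f
body[4] sub  r4, r2, #23 -> r4=0xbf
epilogue: pop r4=0x1f, sp=0xd5
epilogue: pop r2=0xdf, sp=0xd6
prologue pushed ['r2', 'r4'] at ['0xd5', '0xd4']

MEM = 0x1f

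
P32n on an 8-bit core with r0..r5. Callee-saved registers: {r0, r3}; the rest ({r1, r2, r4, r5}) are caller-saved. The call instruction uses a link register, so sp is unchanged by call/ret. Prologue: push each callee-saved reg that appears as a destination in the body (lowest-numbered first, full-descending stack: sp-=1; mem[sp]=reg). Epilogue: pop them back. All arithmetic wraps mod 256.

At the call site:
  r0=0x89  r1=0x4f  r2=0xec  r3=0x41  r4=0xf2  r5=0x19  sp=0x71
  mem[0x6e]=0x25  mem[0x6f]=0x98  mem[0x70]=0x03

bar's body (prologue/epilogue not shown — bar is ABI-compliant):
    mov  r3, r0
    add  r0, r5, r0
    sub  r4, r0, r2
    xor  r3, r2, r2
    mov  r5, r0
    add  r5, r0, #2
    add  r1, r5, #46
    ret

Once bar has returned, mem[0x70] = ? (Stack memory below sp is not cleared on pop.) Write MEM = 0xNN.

prologue: push r0 → mem[0x70]=0x89, sp=0x70
prologue: push r3 → mem[0x6f]=0x41, sp=0x6f
body[0] mov  r3, r0 → r3=0x89
body[1] add  r0, r5, r0 → r0=0xa2
body[2] sub  r4, r0, r2 → r4=0xb6
body[3] xor  r3, r2, r2 → r3=0x00
body[4] mov  r5, r0 → r5=0xa2
body[5] add  r5, r0, #2 → r5=0xa4
body[6] add  r1, r5, #46 → r1=0xd2
epilogue: pop r3=0x41, sp=0x70
epilogue: pop r0=0x89, sp=0x71
prologue pushed ['r0', 'r3'] at ['0x70', '0x6f']

MEM = 0x89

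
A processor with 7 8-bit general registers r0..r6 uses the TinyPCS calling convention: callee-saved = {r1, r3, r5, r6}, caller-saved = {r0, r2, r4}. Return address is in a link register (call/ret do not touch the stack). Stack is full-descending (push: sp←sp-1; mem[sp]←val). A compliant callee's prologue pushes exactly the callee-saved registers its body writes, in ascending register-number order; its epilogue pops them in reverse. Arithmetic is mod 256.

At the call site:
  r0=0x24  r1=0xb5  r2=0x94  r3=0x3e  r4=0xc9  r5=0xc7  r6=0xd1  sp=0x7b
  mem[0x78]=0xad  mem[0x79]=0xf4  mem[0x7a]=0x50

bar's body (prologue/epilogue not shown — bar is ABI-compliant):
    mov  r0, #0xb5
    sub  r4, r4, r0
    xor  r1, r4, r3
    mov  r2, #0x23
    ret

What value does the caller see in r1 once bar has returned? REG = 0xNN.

REG = 0xb5

prologue: push r1 → mem[0x7a]=0xb5, sp=0x7a
body[0] mov  r0, #0xb5 → r0=0xb5
body[1] sub  r4, r4, r0 → r4=0x14
body[2] xor  r1, r4, r3 → r1=0x2a
body[3] mov  r2, #0x23 → r2=0x23
epilogue: pop r1=0xb5, sp=0x7b
r1 is callee-saved → restored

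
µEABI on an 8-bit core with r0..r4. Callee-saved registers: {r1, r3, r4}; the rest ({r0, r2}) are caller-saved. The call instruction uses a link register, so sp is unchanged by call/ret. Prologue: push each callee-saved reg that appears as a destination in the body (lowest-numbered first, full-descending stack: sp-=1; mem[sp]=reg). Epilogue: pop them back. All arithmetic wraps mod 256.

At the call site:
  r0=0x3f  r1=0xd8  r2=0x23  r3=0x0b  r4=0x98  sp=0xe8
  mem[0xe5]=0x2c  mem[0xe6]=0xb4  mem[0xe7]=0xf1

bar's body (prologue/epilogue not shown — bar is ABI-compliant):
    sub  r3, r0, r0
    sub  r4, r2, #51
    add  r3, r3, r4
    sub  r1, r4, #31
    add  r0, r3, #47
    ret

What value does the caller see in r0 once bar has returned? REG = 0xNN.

prologue: push r1 -> mem[0xe7]=0xd8, sp=0xe7
prologue: push r3 -> mem[0xe6]=0x0b, sp=0xe6
prologue: push r4 -> mem[0xe5]=0x98, sp=0xe5
body[0] sub  r3, r0, r0 -> r3=0x00
body[1] sub  r4, r2, #51 -> r4=0xf0
body[2] add  r3, r3, r4 -> r3=0xf0
body[3] sub  r1, r4, #31 -> r1=0xd1
body[4] add  r0, r3, #47 -> r0=0x1f
epilogue: pop r4=0x98, sp=0xe6
epilogue: pop r3=0x0b, sp=0xe7
epilogue: pop r1=0xd8, sp=0xe8
r0 is caller-saved -> body value

REG = 0x1f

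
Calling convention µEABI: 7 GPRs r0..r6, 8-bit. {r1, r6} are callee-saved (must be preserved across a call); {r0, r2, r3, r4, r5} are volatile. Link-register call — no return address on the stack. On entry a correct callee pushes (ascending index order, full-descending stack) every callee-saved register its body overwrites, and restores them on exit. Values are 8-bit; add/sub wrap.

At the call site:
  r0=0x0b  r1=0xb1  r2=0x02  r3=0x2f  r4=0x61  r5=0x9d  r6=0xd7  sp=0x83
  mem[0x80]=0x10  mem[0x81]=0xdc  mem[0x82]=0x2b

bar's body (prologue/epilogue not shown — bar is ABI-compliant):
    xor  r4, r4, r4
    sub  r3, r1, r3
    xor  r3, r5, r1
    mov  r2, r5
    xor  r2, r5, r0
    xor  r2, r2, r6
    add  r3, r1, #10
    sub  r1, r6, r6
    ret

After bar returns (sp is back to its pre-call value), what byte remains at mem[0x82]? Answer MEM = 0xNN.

MEM = 0xb1

prologue: push r1 → mem[0x82]=0xb1, sp=0x82
body[0] xor  r4, r4, r4 → r4=0x00
body[1] sub  r3, r1, r3 → r3=0x82
body[2] xor  r3, r5, r1 → r3=0x2c
body[3] mov  r2, r5 → r2=0x9d
body[4] xor  r2, r5, r0 → r2=0x96
body[5] xor  r2, r2, r6 → r2=0x41
body[6] add  r3, r1, #10 → r3=0xbb
body[7] sub  r1, r6, r6 → r1=0x00
epilogue: pop r1=0xb1, sp=0x83
prologue pushed ['r1'] at ['0x82']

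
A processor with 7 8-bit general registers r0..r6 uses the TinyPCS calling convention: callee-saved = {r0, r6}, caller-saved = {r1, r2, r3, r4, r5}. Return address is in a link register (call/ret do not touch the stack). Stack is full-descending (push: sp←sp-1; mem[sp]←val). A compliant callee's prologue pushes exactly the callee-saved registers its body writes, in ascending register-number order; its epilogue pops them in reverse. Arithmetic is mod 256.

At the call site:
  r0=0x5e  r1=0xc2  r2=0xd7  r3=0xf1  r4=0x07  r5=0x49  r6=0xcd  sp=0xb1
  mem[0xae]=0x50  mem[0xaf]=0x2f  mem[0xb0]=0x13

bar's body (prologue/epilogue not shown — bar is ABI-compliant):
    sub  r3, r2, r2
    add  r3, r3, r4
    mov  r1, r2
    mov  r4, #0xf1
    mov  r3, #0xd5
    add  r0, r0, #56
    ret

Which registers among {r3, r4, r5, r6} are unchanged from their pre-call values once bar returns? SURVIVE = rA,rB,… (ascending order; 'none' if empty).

SURVIVE = r5,r6

prologue: push r0 -> mem[0xb0]=0x5e, sp=0xb0
body[0] sub  r3, r2, r2 -> r3=0x00
body[1] add  r3, r3, r4 -> r3=0x07
body[2] mov  r1, r2 -> r1=0xd7
body[3] mov  r4, #0xf1 -> r4=0xf1
body[4] mov  r3, #0xd5 -> r3=0xd5
body[5] add  r0, r0, #56 -> r0=0x96
epilogue: pop r0=0x5e, sp=0xb1
r3: caller-saved, written=True
r4: caller-saved, written=True
r5: caller-saved, written=False
r6: callee-saved, written=False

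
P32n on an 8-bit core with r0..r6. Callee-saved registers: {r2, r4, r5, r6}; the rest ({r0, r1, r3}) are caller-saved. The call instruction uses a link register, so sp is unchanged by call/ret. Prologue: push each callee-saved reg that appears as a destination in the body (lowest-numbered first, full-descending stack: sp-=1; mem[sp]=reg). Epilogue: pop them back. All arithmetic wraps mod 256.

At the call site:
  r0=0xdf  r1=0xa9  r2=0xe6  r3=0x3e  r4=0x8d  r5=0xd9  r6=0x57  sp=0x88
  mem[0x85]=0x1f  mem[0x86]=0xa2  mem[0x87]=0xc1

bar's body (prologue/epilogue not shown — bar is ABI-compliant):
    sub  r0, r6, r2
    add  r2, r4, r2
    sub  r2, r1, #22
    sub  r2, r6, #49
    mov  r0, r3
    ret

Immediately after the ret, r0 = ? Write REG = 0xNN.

prologue: push r2 -> mem[0x87]=0xe6, sp=0x87
body[0] sub  r0, r6, r2 -> r0=0x71
body[1] add  r2, r4, r2 -> r2=0x73
body[2] sub  r2, r1, #22 -> r2=0x93
body[3] sub  r2, r6, #49 -> r2=0x26
body[4] mov  r0, r3 -> r0=0x3e
epilogue: pop r2=0xe6, sp=0x88
r0 is caller-saved -> body value

REG = 0x3e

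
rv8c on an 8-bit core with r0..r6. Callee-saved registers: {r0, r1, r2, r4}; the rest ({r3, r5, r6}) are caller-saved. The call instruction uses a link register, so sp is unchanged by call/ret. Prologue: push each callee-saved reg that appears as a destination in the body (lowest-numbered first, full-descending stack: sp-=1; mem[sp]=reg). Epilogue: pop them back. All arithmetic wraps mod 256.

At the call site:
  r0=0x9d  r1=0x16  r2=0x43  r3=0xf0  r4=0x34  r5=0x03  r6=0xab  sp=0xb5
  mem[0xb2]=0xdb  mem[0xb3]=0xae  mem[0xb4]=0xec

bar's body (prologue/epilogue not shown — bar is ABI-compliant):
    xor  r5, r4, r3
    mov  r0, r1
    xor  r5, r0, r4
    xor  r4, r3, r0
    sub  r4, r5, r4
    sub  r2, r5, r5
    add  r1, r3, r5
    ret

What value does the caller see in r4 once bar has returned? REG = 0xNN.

prologue: push r0 -> mem[0xb4]=0x9d, sp=0xb4
prologue: push r1 -> mem[0xb3]=0x16, sp=0xb3
prologue: push r2 -> mem[0xb2]=0x43, sp=0xb2
prologue: push r4 -> mem[0xb1]=0x34, sp=0xb1
body[0] xor  r5, r4, r3 -> r5=0xc4
body[1] mov  r0, r1 -> r0=0x16
body[2] xor  r5, r0, r4 -> r5=0x22
body[3] xor  r4, r3, r0 -> r4=0xe6
body[4] sub  r4, r5, r4 -> r4=0x3c
body[5] sub  r2, r5, r5 -> r2=0x00
body[6] add  r1, r3, r5 -> r1=0x12
epilogue: pop r4=0x34, sp=0xb2
epilogue: pop r2=0x43, sp=0xb3
epilogue: pop r1=0x16, sp=0xb4
epilogue: pop r0=0x9d, sp=0xb5
r4 is callee-saved -> restored

REG = 0x34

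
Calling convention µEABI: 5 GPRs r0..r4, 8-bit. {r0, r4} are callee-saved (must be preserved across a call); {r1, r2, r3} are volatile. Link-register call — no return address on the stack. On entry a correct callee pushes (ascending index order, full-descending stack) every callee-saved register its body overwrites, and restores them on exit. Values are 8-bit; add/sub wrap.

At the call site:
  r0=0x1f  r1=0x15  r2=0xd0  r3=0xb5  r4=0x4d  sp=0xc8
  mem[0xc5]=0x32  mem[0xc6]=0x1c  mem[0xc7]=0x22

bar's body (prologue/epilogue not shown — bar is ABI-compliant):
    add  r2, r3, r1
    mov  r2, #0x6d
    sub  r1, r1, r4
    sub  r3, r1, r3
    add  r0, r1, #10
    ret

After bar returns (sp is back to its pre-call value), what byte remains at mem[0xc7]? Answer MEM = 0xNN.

prologue: push r0 -> mem[0xc7]=0x1f, sp=0xc7
body[0] add  r2, r3, r1 -> r2=0xca
body[1] mov  r2, #0x6d -> r2=0x6d
body[2] sub  r1, r1, r4 -> r1=0xc8
body[3] sub  r3, r1, r3 -> r3=0x13
body[4] add  r0, r1, #10 -> r0=0xd2
epilogue: pop r0=0x1f, sp=0xc8
prologue pushed ['r0'] at ['0xc7']

MEM = 0x1f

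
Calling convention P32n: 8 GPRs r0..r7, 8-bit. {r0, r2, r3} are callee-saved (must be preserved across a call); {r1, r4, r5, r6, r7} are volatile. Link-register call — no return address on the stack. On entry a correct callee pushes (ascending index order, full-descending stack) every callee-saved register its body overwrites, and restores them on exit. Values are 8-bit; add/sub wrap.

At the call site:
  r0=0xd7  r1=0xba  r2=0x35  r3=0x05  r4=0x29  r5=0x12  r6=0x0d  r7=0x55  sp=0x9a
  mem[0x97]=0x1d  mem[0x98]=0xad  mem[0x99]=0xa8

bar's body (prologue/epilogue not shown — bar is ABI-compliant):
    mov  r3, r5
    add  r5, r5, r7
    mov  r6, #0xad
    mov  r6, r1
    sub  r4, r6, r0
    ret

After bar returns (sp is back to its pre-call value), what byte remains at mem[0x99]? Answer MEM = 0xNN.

prologue: push r3 → mem[0x99]=0x05, sp=0x99
body[0] mov  r3, r5 → r3=0x12
body[1] add  r5, r5, r7 → r5=0x67
body[2] mov  r6, #0xad → r6=0xad
body[3] mov  r6, r1 → r6=0xba
body[4] sub  r4, r6, r0 → r4=0xe3
epilogue: pop r3=0x05, sp=0x9a
prologue pushed ['r3'] at ['0x99']

MEM = 0x05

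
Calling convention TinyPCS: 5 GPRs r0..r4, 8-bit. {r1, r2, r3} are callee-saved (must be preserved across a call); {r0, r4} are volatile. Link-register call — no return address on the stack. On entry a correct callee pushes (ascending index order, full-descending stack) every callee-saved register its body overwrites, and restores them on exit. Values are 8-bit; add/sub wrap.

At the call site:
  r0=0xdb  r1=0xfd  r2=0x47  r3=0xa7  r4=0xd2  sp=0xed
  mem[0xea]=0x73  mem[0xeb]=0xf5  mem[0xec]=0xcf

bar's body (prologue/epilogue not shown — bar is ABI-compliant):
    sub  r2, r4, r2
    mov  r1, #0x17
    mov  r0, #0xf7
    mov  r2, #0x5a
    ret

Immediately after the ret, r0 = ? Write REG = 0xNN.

REG = 0xf7

prologue: push r1 → mem[0xec]=0xfd, sp=0xec
prologue: push r2 → mem[0xeb]=0x47, sp=0xeb
body[0] sub  r2, r4, r2 → r2=0x8b
body[1] mov  r1, #0x17 → r1=0x17
body[2] mov  r0, #0xf7 → r0=0xf7
body[3] mov  r2, #0x5a → r2=0x5a
epilogue: pop r2=0x47, sp=0xec
epilogue: pop r1=0xfd, sp=0xed
r0 is caller-saved → body value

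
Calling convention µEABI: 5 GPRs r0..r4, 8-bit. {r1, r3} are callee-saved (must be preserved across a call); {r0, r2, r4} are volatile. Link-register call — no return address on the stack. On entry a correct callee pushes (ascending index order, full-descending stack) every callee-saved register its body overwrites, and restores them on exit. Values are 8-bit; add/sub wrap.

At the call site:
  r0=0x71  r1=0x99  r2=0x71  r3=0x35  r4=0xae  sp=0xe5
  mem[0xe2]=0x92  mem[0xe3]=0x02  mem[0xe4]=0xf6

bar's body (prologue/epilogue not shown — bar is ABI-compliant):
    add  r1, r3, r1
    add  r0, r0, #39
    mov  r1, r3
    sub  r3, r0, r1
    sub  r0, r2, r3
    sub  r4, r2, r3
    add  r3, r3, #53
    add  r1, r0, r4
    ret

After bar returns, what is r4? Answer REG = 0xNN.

REG = 0x0e

prologue: push r1 -> mem[0xe4]=0x99, sp=0xe4
prologue: push r3 -> mem[0xe3]=0x35, sp=0xe3
body[0] add  r1, r3, r1 -> r1=0xce
body[1] add  r0, r0, #39 -> r0=0x98
body[2] mov  r1, r3 -> r1=0x35
body[3] sub  r3, r0, r1 -> r3=0x63
body[4] sub  r0, r2, r3 -> r0=0x0e
body[5] sub  r4, r2, r3 -> r4=0x0e
body[6] add  r3, r3, #53 -> r3=0x98
body[7] add  r1, r0, r4 -> r1=0x1c
epilogue: pop r3=0x35, sp=0xe4
epilogue: pop r1=0x99, sp=0xe5
r4 is caller-saved -> body value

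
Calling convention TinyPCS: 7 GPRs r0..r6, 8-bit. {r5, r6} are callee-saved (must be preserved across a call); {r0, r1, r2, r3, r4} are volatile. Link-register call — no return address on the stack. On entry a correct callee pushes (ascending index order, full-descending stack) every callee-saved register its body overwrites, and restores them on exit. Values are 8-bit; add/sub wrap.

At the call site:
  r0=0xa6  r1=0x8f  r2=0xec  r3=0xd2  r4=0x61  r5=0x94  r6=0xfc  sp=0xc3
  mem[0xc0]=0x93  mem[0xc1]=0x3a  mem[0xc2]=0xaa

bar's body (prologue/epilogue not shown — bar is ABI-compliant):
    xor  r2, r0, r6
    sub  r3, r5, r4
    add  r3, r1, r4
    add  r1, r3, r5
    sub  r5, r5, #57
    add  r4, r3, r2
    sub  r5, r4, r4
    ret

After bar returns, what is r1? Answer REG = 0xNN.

REG = 0x84

prologue: push r5 -> mem[0xc2]=0x94, sp=0xc2
body[0] xor  r2, r0, r6 -> r2=0x5a
body[1] sub  r3, r5, r4 -> r3=0x33
body[2] add  r3, r1, r4 -> r3=0xf0
body[3] add  r1, r3, r5 -> r1=0x84
body[4] sub  r5, r5, #57 -> r5=0x5b
body[5] add  r4, r3, r2 -> r4=0x4a
body[6] sub  r5, r4, r4 -> r5=0x00
epilogue: pop r5=0x94, sp=0xc3
r1 is caller-saved -> body value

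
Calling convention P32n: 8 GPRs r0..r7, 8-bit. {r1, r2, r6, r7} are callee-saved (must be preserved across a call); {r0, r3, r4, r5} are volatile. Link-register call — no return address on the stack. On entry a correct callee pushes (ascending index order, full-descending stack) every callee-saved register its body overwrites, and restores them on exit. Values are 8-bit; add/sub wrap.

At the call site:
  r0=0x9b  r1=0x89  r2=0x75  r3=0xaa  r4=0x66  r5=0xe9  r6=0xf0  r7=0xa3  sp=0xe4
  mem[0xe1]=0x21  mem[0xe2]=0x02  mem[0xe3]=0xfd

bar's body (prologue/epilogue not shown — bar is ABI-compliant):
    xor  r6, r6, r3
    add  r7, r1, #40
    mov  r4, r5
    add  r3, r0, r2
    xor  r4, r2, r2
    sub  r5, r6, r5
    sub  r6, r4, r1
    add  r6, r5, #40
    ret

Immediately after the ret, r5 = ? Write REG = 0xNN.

prologue: push r6 → mem[0xe3]=0xf0, sp=0xe3
prologue: push r7 → mem[0xe2]=0xa3, sp=0xe2
body[0] xor  r6, r6, r3 → r6=0x5a
body[1] add  r7, r1, #40 → r7=0xb1
body[2] mov  r4, r5 → r4=0xe9
body[3] add  r3, r0, r2 → r3=0x10
body[4] xor  r4, r2, r2 → r4=0x00
body[5] sub  r5, r6, r5 → r5=0x71
body[6] sub  r6, r4, r1 → r6=0x77
body[7] add  r6, r5, #40 → r6=0x99
epilogue: pop r7=0xa3, sp=0xe3
epilogue: pop r6=0xf0, sp=0xe4
r5 is caller-saved → body value

REG = 0x71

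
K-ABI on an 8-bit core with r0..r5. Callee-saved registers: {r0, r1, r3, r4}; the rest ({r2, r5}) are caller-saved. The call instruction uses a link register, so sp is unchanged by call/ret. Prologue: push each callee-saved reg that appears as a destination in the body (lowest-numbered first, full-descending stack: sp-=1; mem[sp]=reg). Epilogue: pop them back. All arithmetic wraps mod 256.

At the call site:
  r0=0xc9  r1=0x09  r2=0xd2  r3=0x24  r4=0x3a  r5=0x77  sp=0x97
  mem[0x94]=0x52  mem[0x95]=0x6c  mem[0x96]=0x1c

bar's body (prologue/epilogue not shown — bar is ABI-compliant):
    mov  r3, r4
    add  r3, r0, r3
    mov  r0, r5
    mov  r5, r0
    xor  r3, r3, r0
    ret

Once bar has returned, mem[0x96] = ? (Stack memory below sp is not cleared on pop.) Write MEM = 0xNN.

MEM = 0xc9

prologue: push r0 -> mem[0x96]=0xc9, sp=0x96
prologue: push r3 -> mem[0x95]=0x24, sp=0x95
body[0] mov  r3, r4 -> r3=0x3a
body[1] add  r3, r0, r3 -> r3=0x03
body[2] mov  r0, r5 -> r0=0x77
body[3] mov  r5, r0 -> r5=0x77
body[4] xor  r3, r3, r0 -> r3=0x74
epilogue: pop r3=0x24, sp=0x96
epilogue: pop r0=0xc9, sp=0x97
prologue pushed ['r0', 'r3'] at ['0x96', '0x95']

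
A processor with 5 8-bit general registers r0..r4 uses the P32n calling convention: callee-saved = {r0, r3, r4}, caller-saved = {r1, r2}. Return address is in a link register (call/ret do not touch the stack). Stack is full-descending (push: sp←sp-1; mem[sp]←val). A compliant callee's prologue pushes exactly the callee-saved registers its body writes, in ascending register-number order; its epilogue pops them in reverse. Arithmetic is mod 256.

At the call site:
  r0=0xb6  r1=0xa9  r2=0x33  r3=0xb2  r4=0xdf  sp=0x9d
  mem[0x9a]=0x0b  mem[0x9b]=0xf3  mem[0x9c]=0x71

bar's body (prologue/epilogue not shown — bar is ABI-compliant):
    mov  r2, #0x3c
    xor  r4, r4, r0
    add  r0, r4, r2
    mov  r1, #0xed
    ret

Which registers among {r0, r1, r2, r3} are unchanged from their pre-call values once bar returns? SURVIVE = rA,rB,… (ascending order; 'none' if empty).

SURVIVE = r0,r3

prologue: push r0 → mem[0x9c]=0xb6, sp=0x9c
prologue: push r4 → mem[0x9b]=0xdf, sp=0x9b
body[0] mov  r2, #0x3c → r2=0x3c
body[1] xor  r4, r4, r0 → r4=0x69
body[2] add  r0, r4, r2 → r0=0xa5
body[3] mov  r1, #0xed → r1=0xed
epilogue: pop r4=0xdf, sp=0x9c
epilogue: pop r0=0xb6, sp=0x9d
r0: callee-saved, written=True
r1: caller-saved, written=True
r2: caller-saved, written=True
r3: callee-saved, written=False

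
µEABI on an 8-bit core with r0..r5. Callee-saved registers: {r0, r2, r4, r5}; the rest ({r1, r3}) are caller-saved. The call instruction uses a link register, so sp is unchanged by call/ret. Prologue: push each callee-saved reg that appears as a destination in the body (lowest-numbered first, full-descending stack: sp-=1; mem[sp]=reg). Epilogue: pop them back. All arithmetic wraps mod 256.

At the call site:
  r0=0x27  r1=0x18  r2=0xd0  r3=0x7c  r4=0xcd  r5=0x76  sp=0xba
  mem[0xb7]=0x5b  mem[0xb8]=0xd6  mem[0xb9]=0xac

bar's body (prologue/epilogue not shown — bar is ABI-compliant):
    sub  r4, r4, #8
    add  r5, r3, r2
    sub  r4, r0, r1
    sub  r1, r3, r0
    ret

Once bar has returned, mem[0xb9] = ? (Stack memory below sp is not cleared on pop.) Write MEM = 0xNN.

MEM = 0xcd

prologue: push r4 → mem[0xb9]=0xcd, sp=0xb9
prologue: push r5 → mem[0xb8]=0x76, sp=0xb8
body[0] sub  r4, r4, #8 → r4=0xc5
body[1] add  r5, r3, r2 → r5=0x4c
body[2] sub  r4, r0, r1 → r4=0x0f
body[3] sub  r1, r3, r0 → r1=0x55
epilogue: pop r5=0x76, sp=0xb9
epilogue: pop r4=0xcd, sp=0xba
prologue pushed ['r4', 'r5'] at ['0xb9', '0xb8']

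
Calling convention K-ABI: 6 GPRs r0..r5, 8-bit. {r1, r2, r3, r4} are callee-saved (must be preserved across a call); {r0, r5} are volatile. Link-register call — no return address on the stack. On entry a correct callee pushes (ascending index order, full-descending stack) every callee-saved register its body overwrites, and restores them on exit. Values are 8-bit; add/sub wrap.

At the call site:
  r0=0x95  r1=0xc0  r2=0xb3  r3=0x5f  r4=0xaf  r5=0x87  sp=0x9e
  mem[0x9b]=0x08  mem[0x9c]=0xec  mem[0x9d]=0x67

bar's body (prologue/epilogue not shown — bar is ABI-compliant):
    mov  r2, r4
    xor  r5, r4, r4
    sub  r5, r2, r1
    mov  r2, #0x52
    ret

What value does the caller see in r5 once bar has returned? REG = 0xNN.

prologue: push r2 → mem[0x9d]=0xb3, sp=0x9d
body[0] mov  r2, r4 → r2=0xaf
body[1] xor  r5, r4, r4 → r5=0x00
body[2] sub  r5, r2, r1 → r5=0xef
body[3] mov  r2, #0x52 → r2=0x52
epilogue: pop r2=0xb3, sp=0x9e
r5 is caller-saved → body value

REG = 0xef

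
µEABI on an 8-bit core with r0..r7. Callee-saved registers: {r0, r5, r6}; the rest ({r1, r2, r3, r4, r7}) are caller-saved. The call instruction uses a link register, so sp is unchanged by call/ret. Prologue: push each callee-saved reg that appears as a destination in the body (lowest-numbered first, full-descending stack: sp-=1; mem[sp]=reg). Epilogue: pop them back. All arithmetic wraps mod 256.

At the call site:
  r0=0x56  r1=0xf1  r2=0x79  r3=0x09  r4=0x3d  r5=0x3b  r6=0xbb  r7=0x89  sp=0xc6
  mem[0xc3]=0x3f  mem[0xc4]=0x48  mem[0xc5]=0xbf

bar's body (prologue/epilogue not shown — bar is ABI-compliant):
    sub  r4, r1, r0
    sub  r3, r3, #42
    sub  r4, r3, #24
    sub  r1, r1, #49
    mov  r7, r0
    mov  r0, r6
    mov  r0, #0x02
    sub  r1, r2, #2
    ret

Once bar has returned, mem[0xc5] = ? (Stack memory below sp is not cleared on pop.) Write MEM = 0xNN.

MEM = 0x56

prologue: push r0 -> mem[0xc5]=0x56, sp=0xc5
body[0] sub  r4, r1, r0 -> r4=0x9b
body[1] sub  r3, r3, #42 -> r3=0xdf
body[2] sub  r4, r3, #24 -> r4=0xc7
body[3] sub  r1, r1, #49 -> r1=0xc0
body[4] mov  r7, r0 -> r7=0x56
body[5] mov  r0, r6 -> r0=0xbb
body[6] mov  r0, #0x02 -> r0=0x02
body[7] sub  r1, r2, #2 -> r1=0x77
epilogue: pop r0=0x56, sp=0xc6
prologue pushed ['r0'] at ['0xc5']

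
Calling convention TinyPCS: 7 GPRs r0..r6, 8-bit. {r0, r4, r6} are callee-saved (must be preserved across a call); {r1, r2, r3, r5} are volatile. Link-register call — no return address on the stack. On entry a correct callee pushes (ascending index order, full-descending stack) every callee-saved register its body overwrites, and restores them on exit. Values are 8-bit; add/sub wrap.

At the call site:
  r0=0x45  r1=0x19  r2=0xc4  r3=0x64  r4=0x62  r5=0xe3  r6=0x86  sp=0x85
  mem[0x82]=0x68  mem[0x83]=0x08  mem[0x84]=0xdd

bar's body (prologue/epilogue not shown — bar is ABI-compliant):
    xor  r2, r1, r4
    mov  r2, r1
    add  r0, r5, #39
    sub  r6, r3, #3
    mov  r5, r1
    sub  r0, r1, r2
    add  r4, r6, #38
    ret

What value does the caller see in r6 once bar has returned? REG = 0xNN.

prologue: push r0 → mem[0x84]=0x45, sp=0x84
prologue: push r4 → mem[0x83]=0x62, sp=0x83
prologue: push r6 → mem[0x82]=0x86, sp=0x82
body[0] xor  r2, r1, r4 → r2=0x7b
body[1] mov  r2, r1 → r2=0x19
body[2] add  r0, r5, #39 → r0=0x0a
body[3] sub  r6, r3, #3 → r6=0x61
body[4] mov  r5, r1 → r5=0x19
body[5] sub  r0, r1, r2 → r0=0x00
body[6] add  r4, r6, #38 → r4=0x87
epilogue: pop r6=0x86, sp=0x83
epilogue: pop r4=0x62, sp=0x84
epilogue: pop r0=0x45, sp=0x85
r6 is callee-saved → restored

REG = 0x86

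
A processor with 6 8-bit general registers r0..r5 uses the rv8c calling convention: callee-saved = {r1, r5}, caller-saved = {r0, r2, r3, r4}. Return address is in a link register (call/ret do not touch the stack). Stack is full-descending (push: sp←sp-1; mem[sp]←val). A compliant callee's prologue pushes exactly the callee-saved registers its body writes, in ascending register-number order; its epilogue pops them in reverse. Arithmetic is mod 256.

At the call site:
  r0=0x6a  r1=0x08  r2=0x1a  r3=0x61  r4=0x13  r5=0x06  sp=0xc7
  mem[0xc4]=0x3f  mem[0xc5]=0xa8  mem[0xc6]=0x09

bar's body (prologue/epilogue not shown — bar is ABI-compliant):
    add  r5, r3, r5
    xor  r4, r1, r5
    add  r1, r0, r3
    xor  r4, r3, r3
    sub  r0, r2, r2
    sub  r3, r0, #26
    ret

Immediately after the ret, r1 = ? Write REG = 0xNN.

prologue: push r1 -> mem[0xc6]=0x08, sp=0xc6
prologue: push r5 -> mem[0xc5]=0x06, sp=0xc5
body[0] add  r5, r3, r5 -> r5=0x67
body[1] xor  r4, r1, r5 -> r4=0x6f
body[2] add  r1, r0, r3 -> r1=0xcb
body[3] xor  r4, r3, r3 -> r4=0x00
body[4] sub  r0, r2, r2 -> r0=0x00
body[5] sub  r3, r0, #26 -> r3=0xe6
epilogue: pop r5=0x06, sp=0xc6
epilogue: pop r1=0x08, sp=0xc7
r1 is callee-saved -> restored

REG = 0x08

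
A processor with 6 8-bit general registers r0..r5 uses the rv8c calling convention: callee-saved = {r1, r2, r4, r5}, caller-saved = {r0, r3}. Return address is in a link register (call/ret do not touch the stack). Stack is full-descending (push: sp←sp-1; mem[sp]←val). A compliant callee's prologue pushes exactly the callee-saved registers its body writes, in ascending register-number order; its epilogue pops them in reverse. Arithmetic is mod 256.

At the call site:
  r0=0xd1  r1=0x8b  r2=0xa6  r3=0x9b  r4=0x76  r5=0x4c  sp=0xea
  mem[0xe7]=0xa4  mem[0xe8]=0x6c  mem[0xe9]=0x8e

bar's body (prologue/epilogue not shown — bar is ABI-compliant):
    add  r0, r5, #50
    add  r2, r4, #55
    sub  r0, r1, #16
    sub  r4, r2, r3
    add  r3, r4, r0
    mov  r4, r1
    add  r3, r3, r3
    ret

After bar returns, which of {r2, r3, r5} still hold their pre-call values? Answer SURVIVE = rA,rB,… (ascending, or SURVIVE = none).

SURVIVE = r2,r5

prologue: push r2 -> mem[0xe9]=0xa6, sp=0xe9
prologue: push r4 -> mem[0xe8]=0x76, sp=0xe8
body[0] add  r0, r5, #50 -> r0=0x7e
body[1] add  r2, r4, #55 -> r2=0xad
body[2] sub  r0, r1, #16 -> r0=0x7b
body[3] sub  r4, r2, r3 -> r4=0x12
body[4] add  r3, r4, r0 -> r3=0x8d
body[5] mov  r4, r1 -> r4=0x8b
body[6] add  r3, r3, r3 -> r3=0x1a
epilogue: pop r4=0x76, sp=0xe9
epilogue: pop r2=0xa6, sp=0xea
r2: callee-saved, written=True
r3: caller-saved, written=True
r5: callee-saved, written=False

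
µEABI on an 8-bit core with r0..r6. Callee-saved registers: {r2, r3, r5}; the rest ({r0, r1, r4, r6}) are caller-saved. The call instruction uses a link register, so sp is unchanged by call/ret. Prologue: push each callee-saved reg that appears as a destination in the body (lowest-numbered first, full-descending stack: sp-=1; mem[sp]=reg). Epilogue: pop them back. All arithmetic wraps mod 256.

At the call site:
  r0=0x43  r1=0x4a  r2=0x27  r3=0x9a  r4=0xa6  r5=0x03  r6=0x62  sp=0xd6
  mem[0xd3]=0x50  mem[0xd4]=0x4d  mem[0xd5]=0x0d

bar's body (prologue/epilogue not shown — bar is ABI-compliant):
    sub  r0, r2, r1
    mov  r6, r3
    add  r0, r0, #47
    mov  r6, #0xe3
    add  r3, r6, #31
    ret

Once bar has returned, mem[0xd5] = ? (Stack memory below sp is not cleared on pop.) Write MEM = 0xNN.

MEM = 0x9a

prologue: push r3 → mem[0xd5]=0x9a, sp=0xd5
body[0] sub  r0, r2, r1 → r0=0xdd
body[1] mov  r6, r3 → r6=0x9a
body[2] add  r0, r0, #47 → r0=0x0c
body[3] mov  r6, #0xe3 → r6=0xe3
body[4] add  r3, r6, #31 → r3=0x02
epilogue: pop r3=0x9a, sp=0xd6
prologue pushed ['r3'] at ['0xd5']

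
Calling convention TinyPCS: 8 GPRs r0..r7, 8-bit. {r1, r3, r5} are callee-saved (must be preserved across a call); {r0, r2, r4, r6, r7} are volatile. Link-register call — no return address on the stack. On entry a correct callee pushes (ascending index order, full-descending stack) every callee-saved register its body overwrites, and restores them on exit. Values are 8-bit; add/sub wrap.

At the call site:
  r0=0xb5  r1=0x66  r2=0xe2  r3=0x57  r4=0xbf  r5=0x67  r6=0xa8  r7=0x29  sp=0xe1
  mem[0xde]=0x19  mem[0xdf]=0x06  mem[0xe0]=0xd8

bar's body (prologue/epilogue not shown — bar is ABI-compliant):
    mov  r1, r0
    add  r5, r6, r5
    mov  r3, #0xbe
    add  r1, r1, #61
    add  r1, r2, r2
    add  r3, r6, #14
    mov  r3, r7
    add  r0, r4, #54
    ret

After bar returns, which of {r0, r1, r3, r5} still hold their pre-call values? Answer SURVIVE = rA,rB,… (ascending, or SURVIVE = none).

SURVIVE = r1,r3,r5

prologue: push r1 → mem[0xe0]=0x66, sp=0xe0
prologue: push r3 → mem[0xdf]=0x57, sp=0xdf
prologue: push r5 → mem[0xde]=0x67, sp=0xde
body[0] mov  r1, r0 → r1=0xb5
body[1] add  r5, r6, r5 → r5=0x0f
body[2] mov  r3, #0xbe → r3=0xbe
body[3] add  r1, r1, #61 → r1=0xf2
body[4] add  r1, r2, r2 → r1=0xc4
body[5] add  r3, r6, #14 → r3=0xb6
body[6] mov  r3, r7 → r3=0x29
body[7] add  r0, r4, #54 → r0=0xf5
epilogue: pop r5=0x67, sp=0xdf
epilogue: pop r3=0x57, sp=0xe0
epilogue: pop r1=0x66, sp=0xe1
r0: caller-saved, written=True
r1: callee-saved, written=True
r3: callee-saved, written=True
r5: callee-saved, written=True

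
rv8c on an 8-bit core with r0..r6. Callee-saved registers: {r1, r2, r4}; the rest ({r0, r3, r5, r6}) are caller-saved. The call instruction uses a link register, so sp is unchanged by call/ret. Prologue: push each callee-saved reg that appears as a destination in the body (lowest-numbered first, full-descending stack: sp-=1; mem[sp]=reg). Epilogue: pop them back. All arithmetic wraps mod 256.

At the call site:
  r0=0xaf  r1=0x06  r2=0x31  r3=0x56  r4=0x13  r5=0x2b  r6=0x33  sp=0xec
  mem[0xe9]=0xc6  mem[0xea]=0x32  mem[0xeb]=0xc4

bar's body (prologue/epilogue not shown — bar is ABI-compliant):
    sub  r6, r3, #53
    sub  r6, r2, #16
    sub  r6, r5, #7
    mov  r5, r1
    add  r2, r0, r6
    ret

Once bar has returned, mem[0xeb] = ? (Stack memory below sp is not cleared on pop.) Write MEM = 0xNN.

prologue: push r2 → mem[0xeb]=0x31, sp=0xeb
body[0] sub  r6, r3, #53 → r6=0x21
body[1] sub  r6, r2, #16 → r6=0x21
body[2] sub  r6, r5, #7 → r6=0x24
body[3] mov  r5, r1 → r5=0x06
body[4] add  r2, r0, r6 → r2=0xd3
epilogue: pop r2=0x31, sp=0xec
prologue pushed ['r2'] at ['0xeb']

MEM = 0x31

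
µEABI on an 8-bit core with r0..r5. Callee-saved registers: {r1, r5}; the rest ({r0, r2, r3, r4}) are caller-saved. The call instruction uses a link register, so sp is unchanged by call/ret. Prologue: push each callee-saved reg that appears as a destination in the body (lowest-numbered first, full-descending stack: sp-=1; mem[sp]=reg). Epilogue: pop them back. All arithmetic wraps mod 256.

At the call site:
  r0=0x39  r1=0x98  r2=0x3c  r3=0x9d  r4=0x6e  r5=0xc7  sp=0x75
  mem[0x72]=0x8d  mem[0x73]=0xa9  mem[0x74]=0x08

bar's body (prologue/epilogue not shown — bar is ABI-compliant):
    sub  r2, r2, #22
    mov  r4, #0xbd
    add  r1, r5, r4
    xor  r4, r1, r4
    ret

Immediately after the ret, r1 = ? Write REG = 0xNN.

REG = 0x98

prologue: push r1 -> mem[0x74]=0x98, sp=0x74
body[0] sub  r2, r2, #22 -> r2=0x26
body[1] mov  r4, #0xbd -> r4=0xbd
body[2] add  r1, r5, r4 -> r1=0x84
body[3] xor  r4, r1, r4 -> r4=0x39
epilogue: pop r1=0x98, sp=0x75
r1 is callee-saved -> restored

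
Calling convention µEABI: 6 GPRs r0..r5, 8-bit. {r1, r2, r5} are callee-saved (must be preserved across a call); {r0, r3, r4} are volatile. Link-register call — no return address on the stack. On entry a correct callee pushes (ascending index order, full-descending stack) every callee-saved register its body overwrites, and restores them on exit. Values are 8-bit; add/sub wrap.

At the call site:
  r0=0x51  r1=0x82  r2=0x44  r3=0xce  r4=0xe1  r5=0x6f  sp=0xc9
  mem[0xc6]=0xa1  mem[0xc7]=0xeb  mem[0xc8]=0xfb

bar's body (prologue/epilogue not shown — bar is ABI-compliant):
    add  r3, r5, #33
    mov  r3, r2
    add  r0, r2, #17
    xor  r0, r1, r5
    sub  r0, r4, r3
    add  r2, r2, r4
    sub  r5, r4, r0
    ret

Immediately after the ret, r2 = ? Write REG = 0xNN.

REG = 0x44

prologue: push r2 -> mem[0xc8]=0x44, sp=0xc8
prologue: push r5 -> mem[0xc7]=0x6f, sp=0xc7
body[0] add  r3, r5, #33 -> r3=0x90
body[1] mov  r3, r2 -> r3=0x44
body[2] add  r0, r2, #17 -> r0=0x55
body[3] xor  r0, r1, r5 -> r0=0xed
body[4] sub  r0, r4, r3 -> r0=0x9d
body[5] add  r2, r2, r4 -> r2=0x25
body[6] sub  r5, r4, r0 -> r5=0x44
epilogue: pop r5=0x6f, sp=0xc8
epilogue: pop r2=0x44, sp=0xc9
r2 is callee-saved -> restored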